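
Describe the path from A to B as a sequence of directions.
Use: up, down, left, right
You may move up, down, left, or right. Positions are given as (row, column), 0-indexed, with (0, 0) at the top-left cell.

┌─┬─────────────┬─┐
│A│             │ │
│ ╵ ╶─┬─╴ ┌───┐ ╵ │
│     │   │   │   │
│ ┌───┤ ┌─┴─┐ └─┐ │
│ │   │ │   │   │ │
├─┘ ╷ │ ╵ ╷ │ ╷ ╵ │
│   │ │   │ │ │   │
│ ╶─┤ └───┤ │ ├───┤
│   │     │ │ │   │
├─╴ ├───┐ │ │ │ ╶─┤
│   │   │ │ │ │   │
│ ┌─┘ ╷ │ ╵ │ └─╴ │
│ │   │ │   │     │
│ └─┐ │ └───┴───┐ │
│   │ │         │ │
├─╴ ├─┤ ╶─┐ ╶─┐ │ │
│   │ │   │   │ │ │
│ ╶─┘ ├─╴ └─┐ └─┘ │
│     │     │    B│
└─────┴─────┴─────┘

Finding the path and converting it to directions:
Path through cells: (0,0) → (1,0) → (1,1) → (0,1) → (0,2) → (0,3) → (0,4) → (0,5) → (0,6) → (0,7) → (1,7) → (1,8) → (2,8) → (3,8) → (3,7) → (2,7) → (2,6) → (3,6) → (4,6) → (5,6) → (6,6) → (6,7) → (6,8) → (7,8) → (8,8) → (9,8)
Directions: down, right, up, right, right, right, right, right, right, down, right, down, down, left, up, left, down, down, down, down, right, right, down, down, down

Solution:

┌─┬─────────────┬─┐
│A│↱ → → → → → ↓│ │
│ ╵ ╶─┬─╴ ┌───┐ ╵ │
│↳ ↑  │   │   │↳ ↓│
│ ┌───┤ ┌─┴─┐ └─┐ │
│ │   │ │   │↓ ↰│↓│
├─┘ ╷ │ ╵ ╷ │ ╷ ╵ │
│   │ │   │ │↓│↑ ↲│
│ ╶─┤ └───┤ │ ├───┤
│   │     │ │↓│   │
├─╴ ├───┐ │ │ │ ╶─┤
│   │   │ │ │↓│   │
│ ┌─┘ ╷ │ ╵ │ └─╴ │
│ │   │ │   │↳ → ↓│
│ └─┐ │ └───┴───┐ │
│   │ │         │↓│
├─╴ ├─┤ ╶─┐ ╶─┐ │ │
│   │ │   │   │ │↓│
│ ╶─┘ ├─╴ └─┐ └─┘ │
│     │     │    B│
└─────┴─────┴─────┘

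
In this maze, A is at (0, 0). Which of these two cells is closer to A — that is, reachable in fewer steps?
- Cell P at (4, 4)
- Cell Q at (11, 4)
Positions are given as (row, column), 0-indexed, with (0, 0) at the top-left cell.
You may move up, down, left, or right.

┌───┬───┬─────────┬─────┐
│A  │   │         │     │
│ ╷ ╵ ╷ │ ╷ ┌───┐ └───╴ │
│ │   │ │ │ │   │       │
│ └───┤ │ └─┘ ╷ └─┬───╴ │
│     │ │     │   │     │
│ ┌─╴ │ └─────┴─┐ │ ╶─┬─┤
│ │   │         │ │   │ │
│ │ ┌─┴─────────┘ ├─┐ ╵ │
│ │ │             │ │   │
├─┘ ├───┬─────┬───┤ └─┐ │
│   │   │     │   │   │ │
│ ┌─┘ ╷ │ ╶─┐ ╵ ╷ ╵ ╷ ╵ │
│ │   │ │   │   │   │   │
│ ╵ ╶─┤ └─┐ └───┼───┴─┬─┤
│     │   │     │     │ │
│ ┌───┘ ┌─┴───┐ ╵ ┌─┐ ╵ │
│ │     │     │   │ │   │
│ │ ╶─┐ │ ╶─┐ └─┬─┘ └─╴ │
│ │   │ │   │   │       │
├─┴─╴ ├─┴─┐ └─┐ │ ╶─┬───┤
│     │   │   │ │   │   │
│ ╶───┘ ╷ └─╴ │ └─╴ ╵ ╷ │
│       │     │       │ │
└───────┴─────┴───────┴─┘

Shortest path A → P at (4, 4): 110 steps
Shortest path A → Q at (11, 4): 33 steps

Q is closer (33 steps vs 110 steps).

Path to P:

┌───┬───┬─────────┬─────┐
│A  │   │↓ ← ← ← ↰│     │
│ ╷ ╵ ╷ │ ╷ ┌───┐ └───╴ │
│↓│   │ │↓│ │↱ ↓│↑ ← ← ↰│
│ └───┤ │ └─┘ ╷ └─┬───╴ │
│↳ → ↓│ │↳ → ↑│↳ ↓│↱ → ↑│
│ ┌─╴ │ └─────┴─┐ │ ╶─┬─┤
│ │↓ ↲│         │↓│↑ ↰│ │
│ │ ┌─┴─────────┘ ├─┐ ╵ │
│ │↓│    P ← ← ← ↲│ │↑ ↰│
├─┘ ├───┬─────┬───┤ └─┐ │
│↓ ↲│↱ ↓│↱ → ↓│↱ ↓│↱ ↓│↑│
│ ┌─┘ ╷ │ ╶─┐ ╵ ╷ ╵ ╷ ╵ │
│↓│↱ ↑│↓│↑ ↰│↳ ↑│↳ ↑│↳ ↑│
│ ╵ ╶─┤ └─┐ └───┼───┴─┬─┤
│↳ ↑  │↓  │↑ ← ↰│↓ ← ↰│ │
│ ┌───┘ ┌─┴───┐ ╵ ┌─┐ ╵ │
│ │↓ ← ↲│↱ → ↓│↑ ↲│ │↑ ↰│
│ │ ╶─┐ │ ╶─┐ └─┬─┘ └─╴ │
│ │↳ ↓│ │↑ ↰│↳ ↓│↱ → → ↑│
├─┴─╴ ├─┴─┐ └─┐ │ ╶─┬───┤
│↓ ← ↲│↱ ↓│↑ ↰│↓│↑ ↰│   │
│ ╶───┘ ╷ └─╴ │ └─╴ ╵ ╷ │
│↳ → → ↑│↳ → ↑│↳ → ↑  │ │
└───────┴─────┴───────┴─┘

Path to Q:

┌───┬───┬─────────┬─────┐
│A  │   │         │     │
│ ╷ ╵ ╷ │ ╷ ┌───┐ └───╴ │
│↓│   │ │ │ │   │       │
│ └───┤ │ └─┘ ╷ └─┬───╴ │
│↳ → ↓│ │     │   │     │
│ ┌─╴ │ └─────┴─┐ │ ╶─┬─┤
│ │↓ ↲│         │ │   │ │
│ │ ┌─┴─────────┘ ├─┐ ╵ │
│ │↓│             │ │   │
├─┘ ├───┬─────┬───┤ └─┐ │
│↓ ↲│↱ ↓│     │   │   │ │
│ ┌─┘ ╷ │ ╶─┐ ╵ ╷ ╵ ╷ ╵ │
│↓│↱ ↑│↓│   │   │   │   │
│ ╵ ╶─┤ └─┐ └───┼───┴─┬─┤
│↳ ↑  │↓  │     │     │ │
│ ┌───┘ ┌─┴───┐ ╵ ┌─┐ ╵ │
│ │↓ ← ↲│     │   │ │   │
│ │ ╶─┐ │ ╶─┐ └─┬─┘ └─╴ │
│ │↳ ↓│ │   │   │       │
├─┴─╴ ├─┴─┐ └─┐ │ ╶─┬───┤
│↓ ← ↲│↱ ↓│   │ │   │   │
│ ╶───┘ ╷ └─╴ │ └─╴ ╵ ╷ │
│↳ → → ↑│Q    │       │ │
└───────┴─────┴───────┴─┘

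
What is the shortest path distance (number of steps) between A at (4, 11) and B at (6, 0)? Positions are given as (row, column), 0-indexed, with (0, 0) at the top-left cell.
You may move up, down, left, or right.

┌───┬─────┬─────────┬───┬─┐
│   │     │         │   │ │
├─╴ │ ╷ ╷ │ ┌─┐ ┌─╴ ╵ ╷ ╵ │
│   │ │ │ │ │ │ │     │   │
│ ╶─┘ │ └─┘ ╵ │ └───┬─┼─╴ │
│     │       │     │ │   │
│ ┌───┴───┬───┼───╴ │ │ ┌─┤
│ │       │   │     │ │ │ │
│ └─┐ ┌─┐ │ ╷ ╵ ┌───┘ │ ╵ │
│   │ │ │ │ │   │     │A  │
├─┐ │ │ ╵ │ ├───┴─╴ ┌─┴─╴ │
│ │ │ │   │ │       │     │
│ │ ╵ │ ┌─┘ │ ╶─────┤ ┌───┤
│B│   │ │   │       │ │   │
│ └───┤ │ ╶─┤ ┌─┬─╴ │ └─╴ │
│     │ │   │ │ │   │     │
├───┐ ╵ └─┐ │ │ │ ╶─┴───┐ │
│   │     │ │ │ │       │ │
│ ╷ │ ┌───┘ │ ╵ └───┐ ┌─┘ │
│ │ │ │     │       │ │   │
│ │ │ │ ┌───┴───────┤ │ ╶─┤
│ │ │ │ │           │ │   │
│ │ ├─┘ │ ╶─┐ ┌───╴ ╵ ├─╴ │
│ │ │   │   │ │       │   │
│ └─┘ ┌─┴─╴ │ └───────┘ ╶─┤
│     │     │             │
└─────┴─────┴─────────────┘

Finding path from (4, 11) to (6, 0):
Path: (4,11) → (3,11) → (2,11) → (2,12) → (1,12) → (1,11) → (0,11) → (0,10) → (1,10) → (1,9) → (0,9) → (0,8) → (0,7) → (0,6) → (0,5) → (1,5) → (2,5) → (2,4) → (2,3) → (1,3) → (0,3) → (0,2) → (1,2) → (2,2) → (2,1) → (2,0) → (3,0) → (4,0) → (4,1) → (5,1) → (6,1) → (6,2) → (5,2) → (4,2) → (3,2) → (3,3) → (3,4) → (4,4) → (5,4) → (5,3) → (6,3) → (7,3) → (8,3) → (8,2) → (7,2) → (7,1) → (7,0) → (6,0)
Distance: 47 steps

Solution:

┌───┬─────┬─────────┬───┬─┐
│   │↓ ↰  │↓ ← ← ← ↰│↓ ↰│ │
├─╴ │ ╷ ╷ │ ┌─┐ ┌─╴ ╵ ╷ ╵ │
│   │↓│↑│ │↓│ │ │  ↑ ↲│↑ ↰│
│ ╶─┘ │ └─┘ ╵ │ └───┬─┼─╴ │
│↓ ← ↲│↑ ← ↲  │     │ │↱ ↑│
│ ┌───┴───┬───┼───╴ │ │ ┌─┤
│↓│  ↱ → ↓│   │     │ │↑│ │
│ └─┐ ┌─┐ │ ╷ ╵ ┌───┘ │ ╵ │
│↳ ↓│↑│ │↓│ │   │     │A  │
├─┐ │ │ ╵ │ ├───┴─╴ ┌─┴─╴ │
│ │↓│↑│↓ ↲│ │       │     │
│ │ ╵ │ ┌─┘ │ ╶─────┤ ┌───┤
│B│↳ ↑│↓│   │       │ │   │
│ └───┤ │ ╶─┤ ┌─┬─╴ │ └─╴ │
│↑ ← ↰│↓│   │ │ │   │     │
├───┐ ╵ └─┐ │ │ │ ╶─┴───┐ │
│   │↑ ↲  │ │ │ │       │ │
│ ╷ │ ┌───┘ │ ╵ └───┐ ┌─┘ │
│ │ │ │     │       │ │   │
│ │ │ │ ┌───┴───────┤ │ ╶─┤
│ │ │ │ │           │ │   │
│ │ ├─┘ │ ╶─┐ ┌───╴ ╵ ├─╴ │
│ │ │   │   │ │       │   │
│ └─┘ ┌─┴─╴ │ └───────┘ ╶─┤
│     │     │             │
└─────┴─────┴─────────────┘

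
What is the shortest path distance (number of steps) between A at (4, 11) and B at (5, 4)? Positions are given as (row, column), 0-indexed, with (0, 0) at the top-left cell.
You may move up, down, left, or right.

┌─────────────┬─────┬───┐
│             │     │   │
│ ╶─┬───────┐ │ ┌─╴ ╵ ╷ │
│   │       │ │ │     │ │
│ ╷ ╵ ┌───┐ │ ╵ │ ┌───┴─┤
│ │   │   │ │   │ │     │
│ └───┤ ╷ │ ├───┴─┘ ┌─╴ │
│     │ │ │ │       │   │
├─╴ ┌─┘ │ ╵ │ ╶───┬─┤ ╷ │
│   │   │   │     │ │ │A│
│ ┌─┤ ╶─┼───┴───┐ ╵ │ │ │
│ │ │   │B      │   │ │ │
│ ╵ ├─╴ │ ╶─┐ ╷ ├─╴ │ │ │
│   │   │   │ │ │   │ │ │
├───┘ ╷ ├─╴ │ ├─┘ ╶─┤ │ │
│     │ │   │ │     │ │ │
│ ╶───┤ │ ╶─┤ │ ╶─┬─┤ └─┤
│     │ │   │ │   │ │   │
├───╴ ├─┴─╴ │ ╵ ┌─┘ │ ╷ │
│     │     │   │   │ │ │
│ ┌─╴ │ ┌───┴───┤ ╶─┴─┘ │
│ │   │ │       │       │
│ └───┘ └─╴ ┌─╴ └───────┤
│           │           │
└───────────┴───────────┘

Finding path from (4, 11) to (5, 4):
Path: (4,11) → (3,11) → (2,11) → (2,10) → (2,9) → (3,9) → (3,8) → (3,7) → (3,6) → (4,6) → (4,7) → (4,8) → (5,8) → (5,9) → (6,9) → (6,8) → (7,8) → (7,7) → (8,7) → (9,7) → (9,6) → (8,6) → (7,6) → (6,6) → (5,6) → (5,5) → (5,4)
Distance: 26 steps

Solution:

┌─────────────┬─────┬───┐
│             │     │   │
│ ╶─┬───────┐ │ ┌─╴ ╵ ╷ │
│   │       │ │ │     │ │
│ ╷ ╵ ┌───┐ │ ╵ │ ┌───┴─┤
│ │   │   │ │   │ │↓ ← ↰│
│ └───┤ ╷ │ ├───┴─┘ ┌─╴ │
│     │ │ │ │↓ ← ← ↲│  ↑│
├─╴ ┌─┘ │ ╵ │ ╶───┬─┤ ╷ │
│   │   │   │↳ → ↓│ │ │A│
│ ┌─┤ ╶─┼───┴───┐ ╵ │ │ │
│ │ │   │B ← ↰  │↳ ↓│ │ │
│ ╵ ├─╴ │ ╶─┐ ╷ ├─╴ │ │ │
│   │   │   │↑│ │↓ ↲│ │ │
├───┘ ╷ ├─╴ │ ├─┘ ╶─┤ │ │
│     │ │   │↑│↓ ↲  │ │ │
│ ╶───┤ │ ╶─┤ │ ╶─┬─┤ └─┤
│     │ │   │↑│↓  │ │   │
├───╴ ├─┴─╴ │ ╵ ┌─┘ │ ╷ │
│     │     │↑ ↲│   │ │ │
│ ┌─╴ │ ┌───┴───┤ ╶─┴─┘ │
│ │   │ │       │       │
│ └───┘ └─╴ ┌─╴ └───────┤
│           │           │
└───────────┴───────────┘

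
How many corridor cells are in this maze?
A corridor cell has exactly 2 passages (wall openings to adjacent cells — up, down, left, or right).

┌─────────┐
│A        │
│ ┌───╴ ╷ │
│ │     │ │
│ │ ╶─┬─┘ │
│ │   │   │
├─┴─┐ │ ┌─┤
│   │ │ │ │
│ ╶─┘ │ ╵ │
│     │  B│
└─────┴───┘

Counting cells with exactly 2 passages:
Total corridor cells: 21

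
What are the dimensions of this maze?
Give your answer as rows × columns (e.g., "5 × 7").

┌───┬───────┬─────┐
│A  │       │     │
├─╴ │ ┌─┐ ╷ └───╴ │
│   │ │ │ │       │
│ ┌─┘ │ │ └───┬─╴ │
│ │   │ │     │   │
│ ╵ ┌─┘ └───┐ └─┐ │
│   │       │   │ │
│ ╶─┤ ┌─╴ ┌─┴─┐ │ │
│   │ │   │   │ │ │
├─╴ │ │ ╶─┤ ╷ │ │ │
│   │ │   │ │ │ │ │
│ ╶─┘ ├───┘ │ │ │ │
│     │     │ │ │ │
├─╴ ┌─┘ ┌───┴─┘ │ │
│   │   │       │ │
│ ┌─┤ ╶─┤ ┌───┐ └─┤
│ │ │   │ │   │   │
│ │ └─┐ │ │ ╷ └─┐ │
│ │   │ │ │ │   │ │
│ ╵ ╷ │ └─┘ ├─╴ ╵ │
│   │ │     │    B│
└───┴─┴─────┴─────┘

Counting the maze dimensions:
Rows (vertical): 11
Columns (horizontal): 9
Dimensions: 11 × 9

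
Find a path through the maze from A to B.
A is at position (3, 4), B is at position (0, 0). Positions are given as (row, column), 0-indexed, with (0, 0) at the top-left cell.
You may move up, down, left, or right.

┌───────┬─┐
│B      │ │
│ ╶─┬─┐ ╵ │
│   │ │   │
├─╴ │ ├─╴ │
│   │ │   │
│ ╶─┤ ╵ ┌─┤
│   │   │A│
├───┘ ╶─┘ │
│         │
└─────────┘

Finding the shortest path from (3, 4) to (0, 0):
Path length: 13 steps
Directions: down → left → left → up → right → up → right → up → left → up → left → left → left

Solution:

┌───────┬─┐
│B ← ← ↰│ │
│ ╶─┬─┐ ╵ │
│   │ │↑ ↰│
├─╴ │ ├─╴ │
│   │ │↱ ↑│
│ ╶─┤ ╵ ┌─┤
│   │↱ ↑│A│
├───┘ ╶─┘ │
│    ↑ ← ↲│
└─────────┘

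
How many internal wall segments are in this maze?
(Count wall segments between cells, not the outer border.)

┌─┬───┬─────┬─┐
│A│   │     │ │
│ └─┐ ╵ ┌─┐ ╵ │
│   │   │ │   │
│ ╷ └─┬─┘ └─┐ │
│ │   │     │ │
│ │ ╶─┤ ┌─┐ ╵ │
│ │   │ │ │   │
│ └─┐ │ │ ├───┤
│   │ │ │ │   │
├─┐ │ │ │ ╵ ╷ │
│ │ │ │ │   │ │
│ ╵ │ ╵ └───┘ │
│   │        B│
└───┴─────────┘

Counting internal wall segments:
Total internal walls: 36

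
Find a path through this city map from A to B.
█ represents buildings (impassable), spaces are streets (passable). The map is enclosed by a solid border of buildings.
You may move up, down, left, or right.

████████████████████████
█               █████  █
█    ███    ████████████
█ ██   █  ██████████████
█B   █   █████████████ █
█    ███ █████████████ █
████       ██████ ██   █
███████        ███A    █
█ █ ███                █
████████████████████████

Finding the shortest path from A to B:
Movement: cardinal only
Path length: 22 steps
Directions: down → left → left → left → left → up → left → left → left → left → up → left → left → left → left → left → left → up → up → left → left → left

Solution:

████████████████████████
█               █████  █
█    ███    ████████████
█ ██   █  ██████████████
█B←←↰█   █████████████ █
█   ↑███ █████████████ █
████↑←←←←←↰██████ ██   █
███████   ↑←←←↰███A    █
█ █ ███       ↑←←←↲    █
████████████████████████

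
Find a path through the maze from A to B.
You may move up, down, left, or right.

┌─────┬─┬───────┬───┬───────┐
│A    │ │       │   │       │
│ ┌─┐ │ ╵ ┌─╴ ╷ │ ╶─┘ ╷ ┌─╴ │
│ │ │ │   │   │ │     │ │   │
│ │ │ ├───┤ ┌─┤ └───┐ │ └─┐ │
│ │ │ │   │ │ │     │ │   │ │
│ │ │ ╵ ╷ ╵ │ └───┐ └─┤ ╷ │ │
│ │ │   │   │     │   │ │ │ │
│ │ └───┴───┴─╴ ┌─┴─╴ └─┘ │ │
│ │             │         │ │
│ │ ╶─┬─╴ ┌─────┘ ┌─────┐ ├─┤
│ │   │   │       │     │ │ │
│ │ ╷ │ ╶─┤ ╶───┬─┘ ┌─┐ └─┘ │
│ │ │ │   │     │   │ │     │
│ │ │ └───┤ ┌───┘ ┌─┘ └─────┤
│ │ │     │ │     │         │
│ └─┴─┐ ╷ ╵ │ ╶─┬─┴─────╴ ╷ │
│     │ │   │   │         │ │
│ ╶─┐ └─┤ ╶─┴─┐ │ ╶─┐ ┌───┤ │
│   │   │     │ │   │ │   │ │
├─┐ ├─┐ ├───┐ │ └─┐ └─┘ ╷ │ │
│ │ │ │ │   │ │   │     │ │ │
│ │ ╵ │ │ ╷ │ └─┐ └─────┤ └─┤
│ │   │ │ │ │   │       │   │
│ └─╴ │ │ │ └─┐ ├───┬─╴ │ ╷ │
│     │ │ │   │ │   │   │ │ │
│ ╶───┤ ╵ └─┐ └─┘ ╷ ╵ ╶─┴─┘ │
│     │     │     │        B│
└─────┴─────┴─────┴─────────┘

Finding the shortest path through the maze:
Path length: 34 steps
Directions: down → down → down → down → down → down → down → down → right → right → down → right → down → down → down → down → right → up → up → up → right → down → down → right → down → right → right → up → right → down → right → right → right → right

Solution:

┌─────┬─┬───────┬───┬───────┐
│A    │ │       │   │       │
│ ┌─┐ │ ╵ ┌─╴ ╷ │ ╶─┘ ╷ ┌─╴ │
│↓│ │ │   │   │ │     │ │   │
│ │ │ ├───┤ ┌─┤ └───┐ │ └─┐ │
│↓│ │ │   │ │ │     │ │   │ │
│ │ │ ╵ ╷ ╵ │ └───┐ └─┤ ╷ │ │
│↓│ │   │   │     │   │ │ │ │
│ │ └───┴───┴─╴ ┌─┴─╴ └─┘ │ │
│↓│             │         │ │
│ │ ╶─┬─╴ ┌─────┘ ┌─────┐ ├─┤
│↓│   │   │       │     │ │ │
│ │ ╷ │ ╶─┤ ╶───┬─┘ ┌─┐ └─┘ │
│↓│ │ │   │     │   │ │     │
│ │ │ └───┤ ┌───┘ ┌─┘ └─────┤
│↓│ │     │ │     │         │
│ └─┴─┐ ╷ ╵ │ ╶─┬─┴─────╴ ╷ │
│↳ → ↓│ │   │   │         │ │
│ ╶─┐ └─┤ ╶─┴─┐ │ ╶─┐ ┌───┤ │
│   │↳ ↓│     │ │   │ │   │ │
├─┐ ├─┐ ├───┐ │ └─┐ └─┘ ╷ │ │
│ │ │ │↓│↱ ↓│ │   │     │ │ │
│ │ ╵ │ │ ╷ │ └─┐ └─────┤ └─┤
│ │   │↓│↑│↓│   │       │   │
│ └─╴ │ │ │ └─┐ ├───┬─╴ │ ╷ │
│     │↓│↑│↳ ↓│ │↱ ↓│   │ │ │
│ ╶───┤ ╵ └─┐ └─┘ ╷ ╵ ╶─┴─┘ │
│     │↳ ↑  │↳ → ↑│↳ → → → B│
└─────┴─────┴─────┴─────────┘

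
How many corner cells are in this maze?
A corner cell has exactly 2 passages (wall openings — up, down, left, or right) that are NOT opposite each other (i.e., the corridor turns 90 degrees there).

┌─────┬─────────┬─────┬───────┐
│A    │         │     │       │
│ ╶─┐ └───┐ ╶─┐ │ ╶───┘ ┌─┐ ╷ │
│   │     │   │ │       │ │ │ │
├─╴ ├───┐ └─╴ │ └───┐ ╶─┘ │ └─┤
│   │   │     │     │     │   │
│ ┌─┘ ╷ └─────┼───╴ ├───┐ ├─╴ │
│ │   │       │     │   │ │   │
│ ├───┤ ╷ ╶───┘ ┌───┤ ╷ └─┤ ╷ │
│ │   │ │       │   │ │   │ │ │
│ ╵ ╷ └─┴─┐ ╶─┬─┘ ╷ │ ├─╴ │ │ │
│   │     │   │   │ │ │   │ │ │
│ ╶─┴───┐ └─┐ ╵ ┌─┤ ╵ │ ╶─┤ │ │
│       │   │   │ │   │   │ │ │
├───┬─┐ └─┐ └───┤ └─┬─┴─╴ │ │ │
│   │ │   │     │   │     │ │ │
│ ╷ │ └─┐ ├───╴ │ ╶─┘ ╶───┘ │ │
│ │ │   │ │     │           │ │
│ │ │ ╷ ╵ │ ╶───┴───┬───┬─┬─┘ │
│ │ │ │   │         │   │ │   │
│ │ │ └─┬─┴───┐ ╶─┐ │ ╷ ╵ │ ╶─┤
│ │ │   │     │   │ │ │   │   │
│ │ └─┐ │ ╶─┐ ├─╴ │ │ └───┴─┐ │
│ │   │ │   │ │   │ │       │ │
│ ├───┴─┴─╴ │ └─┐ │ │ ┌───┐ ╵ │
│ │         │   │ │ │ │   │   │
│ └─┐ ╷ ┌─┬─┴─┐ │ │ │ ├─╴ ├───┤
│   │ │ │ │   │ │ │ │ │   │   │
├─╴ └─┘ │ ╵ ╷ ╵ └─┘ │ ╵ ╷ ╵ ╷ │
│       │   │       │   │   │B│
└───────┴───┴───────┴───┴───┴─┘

Counting corner cells (2 non-opposite passages):
Total corners: 115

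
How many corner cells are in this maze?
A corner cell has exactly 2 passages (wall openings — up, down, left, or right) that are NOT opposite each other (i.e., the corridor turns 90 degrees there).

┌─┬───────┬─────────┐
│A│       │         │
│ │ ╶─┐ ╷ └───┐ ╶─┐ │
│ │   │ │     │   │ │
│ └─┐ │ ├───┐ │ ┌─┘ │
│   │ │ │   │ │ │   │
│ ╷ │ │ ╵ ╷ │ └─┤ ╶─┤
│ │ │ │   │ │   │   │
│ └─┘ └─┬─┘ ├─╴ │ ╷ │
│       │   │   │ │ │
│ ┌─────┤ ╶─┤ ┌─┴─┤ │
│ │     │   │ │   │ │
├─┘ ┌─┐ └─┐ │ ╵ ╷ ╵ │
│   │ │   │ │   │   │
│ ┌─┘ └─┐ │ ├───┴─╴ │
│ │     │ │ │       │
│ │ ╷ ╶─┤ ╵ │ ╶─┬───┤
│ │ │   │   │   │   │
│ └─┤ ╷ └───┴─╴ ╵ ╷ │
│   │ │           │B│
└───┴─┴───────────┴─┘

Counting corner cells (2 non-opposite passages):
Total corners: 47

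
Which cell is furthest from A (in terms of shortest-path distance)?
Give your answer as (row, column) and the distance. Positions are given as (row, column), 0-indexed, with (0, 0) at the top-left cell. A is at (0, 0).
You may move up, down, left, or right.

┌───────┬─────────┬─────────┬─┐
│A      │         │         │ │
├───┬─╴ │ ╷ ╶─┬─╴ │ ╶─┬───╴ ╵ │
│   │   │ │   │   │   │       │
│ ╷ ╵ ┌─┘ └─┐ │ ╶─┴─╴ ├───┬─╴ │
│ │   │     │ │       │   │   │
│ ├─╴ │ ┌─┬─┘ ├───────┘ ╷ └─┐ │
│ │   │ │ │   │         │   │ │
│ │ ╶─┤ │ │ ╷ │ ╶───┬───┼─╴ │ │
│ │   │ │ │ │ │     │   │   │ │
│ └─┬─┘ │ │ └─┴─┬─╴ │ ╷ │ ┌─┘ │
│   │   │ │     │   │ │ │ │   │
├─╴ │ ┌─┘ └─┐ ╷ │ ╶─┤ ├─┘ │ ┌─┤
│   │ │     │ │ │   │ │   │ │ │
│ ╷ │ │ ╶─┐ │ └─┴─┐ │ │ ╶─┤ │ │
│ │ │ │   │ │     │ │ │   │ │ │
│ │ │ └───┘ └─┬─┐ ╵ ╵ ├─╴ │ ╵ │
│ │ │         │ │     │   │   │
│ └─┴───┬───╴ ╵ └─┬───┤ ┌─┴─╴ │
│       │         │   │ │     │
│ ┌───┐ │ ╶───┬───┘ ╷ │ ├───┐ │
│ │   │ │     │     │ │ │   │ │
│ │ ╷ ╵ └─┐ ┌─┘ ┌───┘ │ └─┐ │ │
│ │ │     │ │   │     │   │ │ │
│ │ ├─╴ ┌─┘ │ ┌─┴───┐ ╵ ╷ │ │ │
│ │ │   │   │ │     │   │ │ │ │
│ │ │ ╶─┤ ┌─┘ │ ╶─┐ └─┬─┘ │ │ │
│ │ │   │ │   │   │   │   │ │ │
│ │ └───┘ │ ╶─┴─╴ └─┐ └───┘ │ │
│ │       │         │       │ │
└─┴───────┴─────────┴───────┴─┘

Computing BFS distances from A to all cells:
Furthest cell: (10, 12)
Distance: 136 steps

Path from A to the furthest cell:

┌───────┬─────────┬─────────┬─┐
│A → → ↓│↱ ↓      │         │ │
├───┬─╴ │ ╷ ╶─┬─╴ │ ╶─┬───╴ ╵ │
│↓ ↰│↓ ↲│↑│↳ ↓│   │   │       │
│ ╷ ╵ ┌─┘ └─┐ │ ╶─┴─╴ ├───┬─╴ │
│↓│↑ ↲│↱ ↑  │↓│       │↱ ↓│   │
│ ├─╴ │ ┌─┬─┘ ├───────┘ ╷ └─┐ │
│↓│   │↑│ │↓ ↲│↱ → → → ↑│↳ ↓│ │
│ │ ╶─┤ │ │ ╷ │ ╶───┬───┼─╴ │ │
│↓│   │↑│ │↓│ │↑ ← ↰│   │↓ ↲│ │
│ └─┬─┘ │ │ └─┴─┬─╴ │ ╷ │ ┌─┘ │
│↳ ↓│↱ ↑│ │↳ ↓  │↱ ↑│ │ │↓│   │
├─╴ │ ┌─┘ └─┐ ╷ │ ╶─┤ ├─┘ │ ┌─┤
│↓ ↲│↑│     │↓│ │↑ ↰│ │↓ ↲│ │ │
│ ╷ │ │ ╶─┐ │ └─┴─┐ │ │ ╶─┤ │ │
│↓│ │↑│   │ │↳ → ↓│↑│ │↳ ↓│ │ │
│ │ │ └───┘ └─┬─┐ ╵ ╵ ├─╴ │ ╵ │
│↓│ │↑ ← ← ← ↰│ │↳ ↑  │↓ ↲│   │
│ └─┴───┬───╴ ╵ └─┬───┤ ┌─┴─╴ │
│↳ → → ↓│↱ → ↑    │↓ ↰│↓│     │
│ ┌───┐ │ ╶───┬───┘ ╷ │ ├───┐ │
│ │↓ ↰│↓│↑ ↰  │↓ ← ↲│↑│↓│B ↰│ │
│ │ ╷ ╵ └─┐ ┌─┘ ┌───┘ │ └─┐ │ │
│ │↓│↑ ↲  │↑│↓ ↲│    ↑│↓  │↑│ │
│ │ ├─╴ ┌─┘ │ ┌─┴───┐ ╵ ╷ │ │ │
│ │↓│   │↱ ↑│↓│↱ → ↓│↑ ↲│ │↑│ │
│ │ │ ╶─┤ ┌─┘ │ ╶─┐ └─┬─┘ │ │ │
│ │↓│   │↑│↓ ↲│↑ ↰│↳ ↓│   │↑│ │
│ │ └───┘ │ ╶─┴─╴ └─┐ └───┘ │ │
│ │↳ → → ↑│↳ → → ↑  │↳ → → ↑│ │
└─┴───────┴─────────┴───────┴─┘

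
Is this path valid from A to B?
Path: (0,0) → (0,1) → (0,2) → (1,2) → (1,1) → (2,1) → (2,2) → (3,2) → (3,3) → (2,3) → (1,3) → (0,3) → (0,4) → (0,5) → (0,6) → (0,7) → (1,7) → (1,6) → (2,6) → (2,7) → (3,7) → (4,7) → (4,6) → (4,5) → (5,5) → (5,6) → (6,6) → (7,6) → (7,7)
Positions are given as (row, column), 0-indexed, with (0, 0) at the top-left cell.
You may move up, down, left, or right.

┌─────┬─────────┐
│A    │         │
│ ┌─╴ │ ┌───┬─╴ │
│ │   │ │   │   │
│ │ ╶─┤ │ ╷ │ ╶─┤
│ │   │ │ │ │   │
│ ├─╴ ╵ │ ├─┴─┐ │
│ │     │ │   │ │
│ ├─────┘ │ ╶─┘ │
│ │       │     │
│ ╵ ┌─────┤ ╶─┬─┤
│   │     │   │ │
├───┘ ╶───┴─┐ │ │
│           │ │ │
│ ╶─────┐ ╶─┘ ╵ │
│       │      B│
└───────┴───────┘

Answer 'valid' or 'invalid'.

Checking path validity:
Result: All consecutive moves are passable.

valid

Correct solution:

┌─────┬─────────┐
│A → ↓│↱ → → → ↓│
│ ┌─╴ │ ┌───┬─╴ │
│ │↓ ↲│↑│   │↓ ↲│
│ │ ╶─┤ │ ╷ │ ╶─┤
│ │↳ ↓│↑│ │ │↳ ↓│
│ ├─╴ ╵ │ ├─┴─┐ │
│ │  ↳ ↑│ │   │↓│
│ ├─────┘ │ ╶─┘ │
│ │       │↓ ← ↲│
│ ╵ ┌─────┤ ╶─┬─┤
│   │     │↳ ↓│ │
├───┘ ╶───┴─┐ │ │
│           │↓│ │
│ ╶─────┐ ╶─┘ ╵ │
│       │    ↳ B│
└───────┴───────┘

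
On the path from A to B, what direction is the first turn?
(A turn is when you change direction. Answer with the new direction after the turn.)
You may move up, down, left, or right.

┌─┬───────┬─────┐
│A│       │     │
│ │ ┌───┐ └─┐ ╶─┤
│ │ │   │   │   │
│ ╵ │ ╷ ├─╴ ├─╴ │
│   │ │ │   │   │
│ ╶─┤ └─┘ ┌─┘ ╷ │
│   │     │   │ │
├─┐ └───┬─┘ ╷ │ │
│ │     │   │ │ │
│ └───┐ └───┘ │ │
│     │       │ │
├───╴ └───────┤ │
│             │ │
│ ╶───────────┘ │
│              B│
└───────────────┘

Directions: down, down, down, right, down, right, right, down, right, right, right, up, up, up, right, down, down, down, down, down
First turn direction: right

Solution:

┌─┬───────┬─────┐
│A│       │     │
│ │ ┌───┐ └─┐ ╶─┤
│↓│ │   │   │   │
│ ╵ │ ╷ ├─╴ ├─╴ │
│↓  │ │ │   │↱ ↓│
│ ╶─┤ └─┘ ┌─┘ ╷ │
│↳ ↓│     │  ↑│↓│
├─┐ └───┬─┘ ╷ │ │
│ │↳ → ↓│   │↑│↓│
│ └───┐ └───┘ │ │
│     │↳ → → ↑│↓│
├───╴ └───────┤ │
│             │↓│
│ ╶───────────┘ │
│              B│
└───────────────┘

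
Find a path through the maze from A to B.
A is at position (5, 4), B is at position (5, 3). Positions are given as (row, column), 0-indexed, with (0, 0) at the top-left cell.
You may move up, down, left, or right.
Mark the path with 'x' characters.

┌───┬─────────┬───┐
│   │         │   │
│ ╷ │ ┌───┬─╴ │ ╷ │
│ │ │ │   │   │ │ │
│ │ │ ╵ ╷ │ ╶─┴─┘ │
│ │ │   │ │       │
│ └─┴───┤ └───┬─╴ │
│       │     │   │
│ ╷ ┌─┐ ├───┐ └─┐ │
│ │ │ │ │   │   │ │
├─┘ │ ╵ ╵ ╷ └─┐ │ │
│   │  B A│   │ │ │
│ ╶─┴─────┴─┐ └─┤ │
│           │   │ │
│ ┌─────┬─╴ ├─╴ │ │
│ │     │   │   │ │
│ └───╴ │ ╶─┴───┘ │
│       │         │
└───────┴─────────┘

Finding the shortest path from (5, 4) to (5, 3):
Path length: 1 steps
Directions: left

Solution:

┌───┬─────────┬───┐
│   │         │   │
│ ╷ │ ┌───┬─╴ │ ╷ │
│ │ │ │   │   │ │ │
│ │ │ ╵ ╷ │ ╶─┴─┘ │
│ │ │   │ │       │
│ └─┴───┤ └───┬─╴ │
│       │     │   │
│ ╷ ┌─┐ ├───┐ └─┐ │
│ │ │ │ │   │   │ │
├─┘ │ ╵ ╵ ╷ └─┐ │ │
│   │  B A│   │ │ │
│ ╶─┴─────┴─┐ └─┤ │
│           │   │ │
│ ┌─────┬─╴ ├─╴ │ │
│ │     │   │   │ │
│ └───╴ │ ╶─┴───┘ │
│       │         │
└───────┴─────────┘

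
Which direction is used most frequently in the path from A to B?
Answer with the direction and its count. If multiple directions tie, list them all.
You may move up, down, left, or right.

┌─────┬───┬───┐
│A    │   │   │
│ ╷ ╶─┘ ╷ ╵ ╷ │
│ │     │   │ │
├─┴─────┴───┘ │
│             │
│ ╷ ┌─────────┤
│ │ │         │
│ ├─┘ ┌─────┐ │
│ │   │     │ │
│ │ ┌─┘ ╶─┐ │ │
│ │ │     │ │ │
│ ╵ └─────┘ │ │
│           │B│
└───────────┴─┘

Directions: right, down, right, right, up, right, down, right, up, right, down, down, left, left, left, left, left, left, down, down, down, down, right, up, up, right, up, right, right, right, right, down, down, down
Counts: {'right': 12, 'down': 11, 'up': 5, 'left': 6}
Most common: right (12 times)

Solution:

┌─────┬───┬───┐
│A ↓  │↱ ↓│↱ ↓│
│ ╷ ╶─┘ ╷ ╵ ╷ │
│ │↳ → ↑│↳ ↑│↓│
├─┴─────┴───┘ │
│↓ ← ← ← ← ← ↲│
│ ╷ ┌─────────┤
│↓│ │↱ → → → ↓│
│ ├─┘ ┌─────┐ │
│↓│↱ ↑│     │↓│
│ │ ┌─┘ ╶─┐ │ │
│↓│↑│     │ │↓│
│ ╵ └─────┘ │ │
│↳ ↑        │B│
└───────────┴─┘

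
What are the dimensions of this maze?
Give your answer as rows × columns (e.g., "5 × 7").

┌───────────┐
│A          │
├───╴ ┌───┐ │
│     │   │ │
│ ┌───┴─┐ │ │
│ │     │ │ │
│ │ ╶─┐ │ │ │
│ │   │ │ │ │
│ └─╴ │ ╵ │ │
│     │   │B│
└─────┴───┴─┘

Counting the maze dimensions:
Rows (vertical): 5
Columns (horizontal): 6
Dimensions: 5 × 6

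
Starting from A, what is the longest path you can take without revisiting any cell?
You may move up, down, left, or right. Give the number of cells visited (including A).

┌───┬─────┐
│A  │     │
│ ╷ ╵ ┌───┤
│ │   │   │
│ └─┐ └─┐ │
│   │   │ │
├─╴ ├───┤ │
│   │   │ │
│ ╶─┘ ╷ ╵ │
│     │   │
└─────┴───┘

Finding longest simple path using DFS:
Start: (0, 0)
Longest path visits 17 cells
Path: A → down → down → right → down → left → down → right → right → up → right → down → right → up → up → up → left

Solution:

┌───┬─────┐
│A  │     │
│ ╷ ╵ ┌───┤
│↓│   │B ↰│
│ └─┐ └─┐ │
│↳ ↓│   │↑│
├─╴ ├───┤ │
│↓ ↲│↱ ↓│↑│
│ ╶─┘ ╷ ╵ │
│↳ → ↑│↳ ↑│
└─────┴───┘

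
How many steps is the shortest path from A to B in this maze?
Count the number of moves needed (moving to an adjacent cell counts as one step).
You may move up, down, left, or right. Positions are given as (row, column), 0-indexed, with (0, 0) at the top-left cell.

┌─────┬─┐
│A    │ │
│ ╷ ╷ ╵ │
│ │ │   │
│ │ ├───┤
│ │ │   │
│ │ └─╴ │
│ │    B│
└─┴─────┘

Using BFS to find shortest path:
Start: (0, 0), End: (3, 3)
Path found:
(0,0) → (0,1) → (1,1) → (2,1) → (3,1) → (3,2) → (3,3)
Number of steps: 6

Solution:

┌─────┬─┐
│A ↓  │ │
│ ╷ ╷ ╵ │
│ │↓│   │
│ │ ├───┤
│ │↓│   │
│ │ └─╴ │
│ │↳ → B│
└─┴─────┘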